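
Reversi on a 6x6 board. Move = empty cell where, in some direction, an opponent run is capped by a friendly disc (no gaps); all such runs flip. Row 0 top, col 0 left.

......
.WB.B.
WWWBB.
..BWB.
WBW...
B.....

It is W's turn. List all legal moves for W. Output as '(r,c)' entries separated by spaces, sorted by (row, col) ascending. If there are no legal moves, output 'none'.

Answer: (0,2) (0,3) (1,3) (1,5) (2,5) (3,1) (3,5) (4,3)

Derivation:
(0,1): no bracket -> illegal
(0,2): flips 1 -> legal
(0,3): flips 1 -> legal
(0,4): no bracket -> illegal
(0,5): no bracket -> illegal
(1,3): flips 2 -> legal
(1,5): flips 1 -> legal
(2,5): flips 2 -> legal
(3,0): no bracket -> illegal
(3,1): flips 1 -> legal
(3,5): flips 1 -> legal
(4,3): flips 1 -> legal
(4,4): no bracket -> illegal
(4,5): no bracket -> illegal
(5,1): no bracket -> illegal
(5,2): no bracket -> illegal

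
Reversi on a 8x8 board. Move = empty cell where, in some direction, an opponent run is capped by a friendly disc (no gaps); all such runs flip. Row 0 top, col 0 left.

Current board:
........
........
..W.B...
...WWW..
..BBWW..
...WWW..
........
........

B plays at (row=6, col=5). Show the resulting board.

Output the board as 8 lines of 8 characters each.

Place B at (6,5); scan 8 dirs for brackets.
Dir NW: opp run (5,4) capped by B -> flip
Dir N: opp run (5,5) (4,5) (3,5), next='.' -> no flip
Dir NE: first cell '.' (not opp) -> no flip
Dir W: first cell '.' (not opp) -> no flip
Dir E: first cell '.' (not opp) -> no flip
Dir SW: first cell '.' (not opp) -> no flip
Dir S: first cell '.' (not opp) -> no flip
Dir SE: first cell '.' (not opp) -> no flip
All flips: (5,4)

Answer: ........
........
..W.B...
...WWW..
..BBWW..
...WBW..
.....B..
........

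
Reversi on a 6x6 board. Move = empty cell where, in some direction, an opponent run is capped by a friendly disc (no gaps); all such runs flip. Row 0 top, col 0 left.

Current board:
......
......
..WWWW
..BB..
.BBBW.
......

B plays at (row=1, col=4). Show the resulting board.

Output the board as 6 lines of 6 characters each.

Answer: ......
....B.
..WBWW
..BB..
.BBBW.
......

Derivation:
Place B at (1,4); scan 8 dirs for brackets.
Dir NW: first cell '.' (not opp) -> no flip
Dir N: first cell '.' (not opp) -> no flip
Dir NE: first cell '.' (not opp) -> no flip
Dir W: first cell '.' (not opp) -> no flip
Dir E: first cell '.' (not opp) -> no flip
Dir SW: opp run (2,3) capped by B -> flip
Dir S: opp run (2,4), next='.' -> no flip
Dir SE: opp run (2,5), next=edge -> no flip
All flips: (2,3)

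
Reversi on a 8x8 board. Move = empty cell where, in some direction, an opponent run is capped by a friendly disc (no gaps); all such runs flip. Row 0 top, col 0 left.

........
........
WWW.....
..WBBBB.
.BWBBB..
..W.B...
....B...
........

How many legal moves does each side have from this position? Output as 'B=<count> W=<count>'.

Answer: B=7 W=9

Derivation:
-- B to move --
(1,0): flips 2 -> legal
(1,1): flips 1 -> legal
(1,2): no bracket -> illegal
(1,3): no bracket -> illegal
(2,3): flips 1 -> legal
(3,0): no bracket -> illegal
(3,1): flips 1 -> legal
(5,1): flips 1 -> legal
(5,3): no bracket -> illegal
(6,1): flips 1 -> legal
(6,2): no bracket -> illegal
(6,3): flips 1 -> legal
B mobility = 7
-- W to move --
(2,3): no bracket -> illegal
(2,4): flips 1 -> legal
(2,5): flips 2 -> legal
(2,6): no bracket -> illegal
(2,7): no bracket -> illegal
(3,0): flips 1 -> legal
(3,1): no bracket -> illegal
(3,7): flips 4 -> legal
(4,0): flips 1 -> legal
(4,6): flips 3 -> legal
(4,7): no bracket -> illegal
(5,0): flips 1 -> legal
(5,1): no bracket -> illegal
(5,3): no bracket -> illegal
(5,5): flips 2 -> legal
(5,6): no bracket -> illegal
(6,3): no bracket -> illegal
(6,5): flips 2 -> legal
(7,3): no bracket -> illegal
(7,4): no bracket -> illegal
(7,5): no bracket -> illegal
W mobility = 9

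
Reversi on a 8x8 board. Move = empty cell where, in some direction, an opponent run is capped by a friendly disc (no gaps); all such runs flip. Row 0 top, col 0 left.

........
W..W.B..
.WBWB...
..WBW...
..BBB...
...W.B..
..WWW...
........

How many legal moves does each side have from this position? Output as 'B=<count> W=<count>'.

Answer: B=10 W=8

Derivation:
-- B to move --
(0,0): no bracket -> illegal
(0,1): no bracket -> illegal
(0,2): flips 1 -> legal
(0,3): flips 2 -> legal
(0,4): flips 1 -> legal
(1,1): no bracket -> illegal
(1,2): no bracket -> illegal
(1,4): no bracket -> illegal
(2,0): flips 1 -> legal
(2,5): flips 1 -> legal
(3,0): no bracket -> illegal
(3,1): flips 1 -> legal
(3,5): flips 1 -> legal
(4,1): no bracket -> illegal
(4,5): no bracket -> illegal
(5,1): no bracket -> illegal
(5,2): no bracket -> illegal
(5,4): no bracket -> illegal
(6,1): no bracket -> illegal
(6,5): no bracket -> illegal
(7,1): flips 2 -> legal
(7,2): no bracket -> illegal
(7,3): flips 3 -> legal
(7,4): no bracket -> illegal
(7,5): flips 2 -> legal
B mobility = 10
-- W to move --
(0,4): no bracket -> illegal
(0,5): no bracket -> illegal
(0,6): no bracket -> illegal
(1,1): no bracket -> illegal
(1,2): flips 1 -> legal
(1,4): flips 1 -> legal
(1,6): no bracket -> illegal
(2,5): flips 1 -> legal
(2,6): no bracket -> illegal
(3,1): flips 2 -> legal
(3,5): flips 2 -> legal
(4,1): no bracket -> illegal
(4,5): no bracket -> illegal
(4,6): flips 1 -> legal
(5,1): no bracket -> illegal
(5,2): flips 2 -> legal
(5,4): flips 2 -> legal
(5,6): no bracket -> illegal
(6,5): no bracket -> illegal
(6,6): no bracket -> illegal
W mobility = 8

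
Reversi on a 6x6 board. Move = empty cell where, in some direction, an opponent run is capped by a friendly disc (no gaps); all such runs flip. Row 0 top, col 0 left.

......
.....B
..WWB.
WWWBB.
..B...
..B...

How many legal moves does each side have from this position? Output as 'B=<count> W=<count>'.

-- B to move --
(1,1): flips 1 -> legal
(1,2): flips 3 -> legal
(1,3): flips 1 -> legal
(1,4): no bracket -> illegal
(2,0): flips 1 -> legal
(2,1): flips 2 -> legal
(4,0): no bracket -> illegal
(4,1): no bracket -> illegal
(4,3): no bracket -> illegal
B mobility = 5
-- W to move --
(0,4): no bracket -> illegal
(0,5): no bracket -> illegal
(1,3): no bracket -> illegal
(1,4): no bracket -> illegal
(2,5): flips 1 -> legal
(3,5): flips 2 -> legal
(4,1): no bracket -> illegal
(4,3): flips 1 -> legal
(4,4): flips 1 -> legal
(4,5): flips 1 -> legal
(5,1): no bracket -> illegal
(5,3): flips 1 -> legal
W mobility = 6

Answer: B=5 W=6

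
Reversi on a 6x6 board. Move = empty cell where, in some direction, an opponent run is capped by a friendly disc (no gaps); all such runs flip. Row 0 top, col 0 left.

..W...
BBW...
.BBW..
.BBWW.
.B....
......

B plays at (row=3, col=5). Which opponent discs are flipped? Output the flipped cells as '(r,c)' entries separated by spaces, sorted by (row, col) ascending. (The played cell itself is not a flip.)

Dir NW: first cell '.' (not opp) -> no flip
Dir N: first cell '.' (not opp) -> no flip
Dir NE: edge -> no flip
Dir W: opp run (3,4) (3,3) capped by B -> flip
Dir E: edge -> no flip
Dir SW: first cell '.' (not opp) -> no flip
Dir S: first cell '.' (not opp) -> no flip
Dir SE: edge -> no flip

Answer: (3,3) (3,4)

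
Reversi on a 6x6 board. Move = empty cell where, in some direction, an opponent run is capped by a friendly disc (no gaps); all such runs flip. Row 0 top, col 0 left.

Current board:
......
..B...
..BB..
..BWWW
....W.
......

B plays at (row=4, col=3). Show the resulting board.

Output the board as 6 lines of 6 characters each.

Place B at (4,3); scan 8 dirs for brackets.
Dir NW: first cell 'B' (not opp) -> no flip
Dir N: opp run (3,3) capped by B -> flip
Dir NE: opp run (3,4), next='.' -> no flip
Dir W: first cell '.' (not opp) -> no flip
Dir E: opp run (4,4), next='.' -> no flip
Dir SW: first cell '.' (not opp) -> no flip
Dir S: first cell '.' (not opp) -> no flip
Dir SE: first cell '.' (not opp) -> no flip
All flips: (3,3)

Answer: ......
..B...
..BB..
..BBWW
...BW.
......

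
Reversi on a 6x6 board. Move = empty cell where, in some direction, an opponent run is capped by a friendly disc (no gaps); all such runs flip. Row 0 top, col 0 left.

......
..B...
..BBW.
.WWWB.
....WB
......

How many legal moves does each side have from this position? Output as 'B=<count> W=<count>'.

Answer: B=9 W=6

Derivation:
-- B to move --
(1,3): no bracket -> illegal
(1,4): flips 1 -> legal
(1,5): no bracket -> illegal
(2,0): no bracket -> illegal
(2,1): no bracket -> illegal
(2,5): flips 1 -> legal
(3,0): flips 3 -> legal
(3,5): no bracket -> illegal
(4,0): flips 1 -> legal
(4,1): flips 1 -> legal
(4,2): flips 1 -> legal
(4,3): flips 2 -> legal
(5,3): no bracket -> illegal
(5,4): flips 1 -> legal
(5,5): flips 2 -> legal
B mobility = 9
-- W to move --
(0,1): no bracket -> illegal
(0,2): flips 2 -> legal
(0,3): no bracket -> illegal
(1,1): flips 1 -> legal
(1,3): flips 2 -> legal
(1,4): flips 1 -> legal
(2,1): flips 2 -> legal
(2,5): no bracket -> illegal
(3,5): flips 1 -> legal
(4,3): no bracket -> illegal
(5,4): no bracket -> illegal
(5,5): no bracket -> illegal
W mobility = 6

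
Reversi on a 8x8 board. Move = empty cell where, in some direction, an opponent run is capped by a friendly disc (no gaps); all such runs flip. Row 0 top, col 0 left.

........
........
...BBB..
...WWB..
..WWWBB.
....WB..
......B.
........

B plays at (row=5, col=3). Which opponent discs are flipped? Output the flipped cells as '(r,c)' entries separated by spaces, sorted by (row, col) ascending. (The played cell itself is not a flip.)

Dir NW: opp run (4,2), next='.' -> no flip
Dir N: opp run (4,3) (3,3) capped by B -> flip
Dir NE: opp run (4,4) capped by B -> flip
Dir W: first cell '.' (not opp) -> no flip
Dir E: opp run (5,4) capped by B -> flip
Dir SW: first cell '.' (not opp) -> no flip
Dir S: first cell '.' (not opp) -> no flip
Dir SE: first cell '.' (not opp) -> no flip

Answer: (3,3) (4,3) (4,4) (5,4)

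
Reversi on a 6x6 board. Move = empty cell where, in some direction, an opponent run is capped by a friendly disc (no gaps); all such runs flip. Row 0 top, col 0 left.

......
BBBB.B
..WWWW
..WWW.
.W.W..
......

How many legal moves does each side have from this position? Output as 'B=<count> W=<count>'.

-- B to move --
(1,4): no bracket -> illegal
(2,1): no bracket -> illegal
(3,0): no bracket -> illegal
(3,1): flips 1 -> legal
(3,5): flips 2 -> legal
(4,0): no bracket -> illegal
(4,2): flips 4 -> legal
(4,4): flips 2 -> legal
(4,5): flips 2 -> legal
(5,0): no bracket -> illegal
(5,1): no bracket -> illegal
(5,2): no bracket -> illegal
(5,3): flips 3 -> legal
(5,4): no bracket -> illegal
B mobility = 6
-- W to move --
(0,0): flips 1 -> legal
(0,1): flips 1 -> legal
(0,2): flips 2 -> legal
(0,3): flips 1 -> legal
(0,4): flips 1 -> legal
(0,5): flips 1 -> legal
(1,4): no bracket -> illegal
(2,0): no bracket -> illegal
(2,1): no bracket -> illegal
W mobility = 6

Answer: B=6 W=6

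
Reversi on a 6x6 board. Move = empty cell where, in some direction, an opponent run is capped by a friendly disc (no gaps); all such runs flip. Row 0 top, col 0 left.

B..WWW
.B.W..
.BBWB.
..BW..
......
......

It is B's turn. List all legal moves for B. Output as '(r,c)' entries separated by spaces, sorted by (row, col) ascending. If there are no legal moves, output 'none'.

Answer: (0,2) (1,4) (3,4) (4,2) (4,4)

Derivation:
(0,2): flips 1 -> legal
(1,2): no bracket -> illegal
(1,4): flips 1 -> legal
(1,5): no bracket -> illegal
(3,4): flips 1 -> legal
(4,2): flips 1 -> legal
(4,3): no bracket -> illegal
(4,4): flips 1 -> legal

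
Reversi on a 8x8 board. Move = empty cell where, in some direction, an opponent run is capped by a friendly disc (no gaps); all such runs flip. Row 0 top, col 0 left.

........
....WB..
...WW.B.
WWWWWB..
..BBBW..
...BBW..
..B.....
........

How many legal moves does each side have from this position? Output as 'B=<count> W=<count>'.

-- B to move --
(0,3): no bracket -> illegal
(0,4): flips 3 -> legal
(0,5): no bracket -> illegal
(1,2): no bracket -> illegal
(1,3): flips 4 -> legal
(2,0): flips 1 -> legal
(2,1): flips 1 -> legal
(2,2): flips 2 -> legal
(2,5): flips 1 -> legal
(3,6): flips 1 -> legal
(4,0): no bracket -> illegal
(4,1): no bracket -> illegal
(4,6): flips 1 -> legal
(5,6): flips 1 -> legal
(6,4): no bracket -> illegal
(6,5): flips 2 -> legal
(6,6): flips 1 -> legal
B mobility = 11
-- W to move --
(0,4): no bracket -> illegal
(0,5): no bracket -> illegal
(0,6): flips 1 -> legal
(1,6): flips 1 -> legal
(1,7): no bracket -> illegal
(2,5): flips 1 -> legal
(2,7): no bracket -> illegal
(3,6): flips 1 -> legal
(3,7): no bracket -> illegal
(4,1): flips 3 -> legal
(4,6): flips 1 -> legal
(5,1): flips 1 -> legal
(5,2): flips 4 -> legal
(6,1): no bracket -> illegal
(6,3): flips 3 -> legal
(6,4): flips 4 -> legal
(6,5): flips 2 -> legal
(7,1): no bracket -> illegal
(7,2): no bracket -> illegal
(7,3): no bracket -> illegal
W mobility = 11

Answer: B=11 W=11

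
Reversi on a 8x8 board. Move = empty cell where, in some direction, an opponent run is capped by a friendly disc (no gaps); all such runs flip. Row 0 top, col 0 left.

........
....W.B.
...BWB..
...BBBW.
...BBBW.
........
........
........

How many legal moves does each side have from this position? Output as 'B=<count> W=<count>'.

-- B to move --
(0,3): flips 1 -> legal
(0,4): flips 2 -> legal
(0,5): flips 1 -> legal
(1,3): flips 1 -> legal
(1,5): flips 1 -> legal
(2,6): no bracket -> illegal
(2,7): flips 1 -> legal
(3,7): flips 1 -> legal
(4,7): flips 2 -> legal
(5,5): no bracket -> illegal
(5,6): no bracket -> illegal
(5,7): flips 1 -> legal
B mobility = 9
-- W to move --
(0,5): no bracket -> illegal
(0,6): no bracket -> illegal
(0,7): no bracket -> illegal
(1,2): no bracket -> illegal
(1,3): no bracket -> illegal
(1,5): no bracket -> illegal
(1,7): no bracket -> illegal
(2,2): flips 1 -> legal
(2,6): flips 1 -> legal
(2,7): no bracket -> illegal
(3,2): flips 4 -> legal
(4,2): flips 4 -> legal
(5,2): no bracket -> illegal
(5,3): no bracket -> illegal
(5,4): flips 3 -> legal
(5,5): no bracket -> illegal
(5,6): no bracket -> illegal
W mobility = 5

Answer: B=9 W=5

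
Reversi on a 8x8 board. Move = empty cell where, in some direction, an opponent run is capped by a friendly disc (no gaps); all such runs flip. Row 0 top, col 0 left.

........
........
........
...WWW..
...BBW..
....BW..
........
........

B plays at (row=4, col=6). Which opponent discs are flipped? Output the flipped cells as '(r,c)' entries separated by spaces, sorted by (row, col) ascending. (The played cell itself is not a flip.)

Dir NW: opp run (3,5), next='.' -> no flip
Dir N: first cell '.' (not opp) -> no flip
Dir NE: first cell '.' (not opp) -> no flip
Dir W: opp run (4,5) capped by B -> flip
Dir E: first cell '.' (not opp) -> no flip
Dir SW: opp run (5,5), next='.' -> no flip
Dir S: first cell '.' (not opp) -> no flip
Dir SE: first cell '.' (not opp) -> no flip

Answer: (4,5)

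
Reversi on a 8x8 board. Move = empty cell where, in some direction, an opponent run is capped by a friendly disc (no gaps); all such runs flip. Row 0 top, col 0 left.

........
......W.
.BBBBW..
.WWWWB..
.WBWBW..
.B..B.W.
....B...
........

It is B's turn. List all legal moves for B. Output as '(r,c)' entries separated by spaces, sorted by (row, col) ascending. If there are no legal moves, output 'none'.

Answer: (1,5) (2,0) (2,6) (3,0) (3,6) (4,0) (4,6) (5,0) (5,3) (5,5) (6,7)

Derivation:
(0,5): no bracket -> illegal
(0,6): no bracket -> illegal
(0,7): no bracket -> illegal
(1,4): no bracket -> illegal
(1,5): flips 1 -> legal
(1,7): no bracket -> illegal
(2,0): flips 1 -> legal
(2,6): flips 1 -> legal
(2,7): no bracket -> illegal
(3,0): flips 4 -> legal
(3,6): flips 1 -> legal
(4,0): flips 2 -> legal
(4,6): flips 1 -> legal
(4,7): no bracket -> illegal
(5,0): flips 2 -> legal
(5,2): no bracket -> illegal
(5,3): flips 2 -> legal
(5,5): flips 1 -> legal
(5,7): no bracket -> illegal
(6,5): no bracket -> illegal
(6,6): no bracket -> illegal
(6,7): flips 3 -> legal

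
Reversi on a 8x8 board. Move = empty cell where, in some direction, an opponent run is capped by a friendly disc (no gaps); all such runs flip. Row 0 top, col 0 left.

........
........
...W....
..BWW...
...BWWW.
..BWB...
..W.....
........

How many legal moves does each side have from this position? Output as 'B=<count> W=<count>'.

Answer: B=9 W=8

Derivation:
-- B to move --
(1,2): no bracket -> illegal
(1,3): flips 2 -> legal
(1,4): flips 1 -> legal
(2,2): no bracket -> illegal
(2,4): flips 2 -> legal
(2,5): flips 1 -> legal
(3,5): flips 2 -> legal
(3,6): flips 1 -> legal
(3,7): no bracket -> illegal
(4,2): no bracket -> illegal
(4,7): flips 3 -> legal
(5,1): no bracket -> illegal
(5,5): no bracket -> illegal
(5,6): no bracket -> illegal
(5,7): no bracket -> illegal
(6,1): no bracket -> illegal
(6,3): flips 1 -> legal
(6,4): no bracket -> illegal
(7,1): no bracket -> illegal
(7,2): flips 1 -> legal
(7,3): no bracket -> illegal
B mobility = 9
-- W to move --
(2,1): no bracket -> illegal
(2,2): no bracket -> illegal
(3,1): flips 1 -> legal
(4,1): flips 1 -> legal
(4,2): flips 2 -> legal
(5,1): flips 1 -> legal
(5,5): flips 1 -> legal
(6,1): flips 2 -> legal
(6,3): flips 1 -> legal
(6,4): flips 1 -> legal
(6,5): no bracket -> illegal
W mobility = 8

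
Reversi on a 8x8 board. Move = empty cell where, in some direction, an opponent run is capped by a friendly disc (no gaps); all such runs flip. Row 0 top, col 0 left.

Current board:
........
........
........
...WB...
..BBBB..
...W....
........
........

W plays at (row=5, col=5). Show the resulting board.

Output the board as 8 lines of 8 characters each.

Place W at (5,5); scan 8 dirs for brackets.
Dir NW: opp run (4,4) capped by W -> flip
Dir N: opp run (4,5), next='.' -> no flip
Dir NE: first cell '.' (not opp) -> no flip
Dir W: first cell '.' (not opp) -> no flip
Dir E: first cell '.' (not opp) -> no flip
Dir SW: first cell '.' (not opp) -> no flip
Dir S: first cell '.' (not opp) -> no flip
Dir SE: first cell '.' (not opp) -> no flip
All flips: (4,4)

Answer: ........
........
........
...WB...
..BBWB..
...W.W..
........
........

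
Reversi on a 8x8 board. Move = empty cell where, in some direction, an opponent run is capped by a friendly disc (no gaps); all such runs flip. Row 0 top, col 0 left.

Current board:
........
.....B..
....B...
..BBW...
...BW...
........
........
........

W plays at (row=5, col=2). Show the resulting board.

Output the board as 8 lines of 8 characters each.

Answer: ........
.....B..
....B...
..BBW...
...WW...
..W.....
........
........

Derivation:
Place W at (5,2); scan 8 dirs for brackets.
Dir NW: first cell '.' (not opp) -> no flip
Dir N: first cell '.' (not opp) -> no flip
Dir NE: opp run (4,3) capped by W -> flip
Dir W: first cell '.' (not opp) -> no flip
Dir E: first cell '.' (not opp) -> no flip
Dir SW: first cell '.' (not opp) -> no flip
Dir S: first cell '.' (not opp) -> no flip
Dir SE: first cell '.' (not opp) -> no flip
All flips: (4,3)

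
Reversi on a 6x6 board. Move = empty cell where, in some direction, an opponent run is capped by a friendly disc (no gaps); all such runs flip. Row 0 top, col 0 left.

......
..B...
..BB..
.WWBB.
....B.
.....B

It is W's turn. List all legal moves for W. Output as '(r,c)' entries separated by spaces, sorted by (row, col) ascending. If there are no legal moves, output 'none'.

(0,1): no bracket -> illegal
(0,2): flips 2 -> legal
(0,3): no bracket -> illegal
(1,1): no bracket -> illegal
(1,3): flips 1 -> legal
(1,4): flips 1 -> legal
(2,1): no bracket -> illegal
(2,4): no bracket -> illegal
(2,5): no bracket -> illegal
(3,5): flips 2 -> legal
(4,2): no bracket -> illegal
(4,3): no bracket -> illegal
(4,5): no bracket -> illegal
(5,3): no bracket -> illegal
(5,4): no bracket -> illegal

Answer: (0,2) (1,3) (1,4) (3,5)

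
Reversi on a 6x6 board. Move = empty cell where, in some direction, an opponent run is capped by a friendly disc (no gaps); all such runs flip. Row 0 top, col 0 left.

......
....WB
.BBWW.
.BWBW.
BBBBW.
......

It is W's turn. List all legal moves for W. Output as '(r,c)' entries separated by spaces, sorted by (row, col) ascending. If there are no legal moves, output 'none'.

(0,4): no bracket -> illegal
(0,5): no bracket -> illegal
(1,0): flips 1 -> legal
(1,1): flips 2 -> legal
(1,2): flips 1 -> legal
(1,3): no bracket -> illegal
(2,0): flips 2 -> legal
(2,5): no bracket -> illegal
(3,0): flips 1 -> legal
(5,0): flips 1 -> legal
(5,1): flips 2 -> legal
(5,2): flips 2 -> legal
(5,3): flips 2 -> legal
(5,4): flips 1 -> legal

Answer: (1,0) (1,1) (1,2) (2,0) (3,0) (5,0) (5,1) (5,2) (5,3) (5,4)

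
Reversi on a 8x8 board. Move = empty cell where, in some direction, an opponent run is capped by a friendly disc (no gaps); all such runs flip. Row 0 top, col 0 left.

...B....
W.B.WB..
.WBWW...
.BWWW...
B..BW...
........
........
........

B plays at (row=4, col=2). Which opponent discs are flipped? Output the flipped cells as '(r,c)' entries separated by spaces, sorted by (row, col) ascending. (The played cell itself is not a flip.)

Answer: (2,4) (3,2) (3,3)

Derivation:
Dir NW: first cell 'B' (not opp) -> no flip
Dir N: opp run (3,2) capped by B -> flip
Dir NE: opp run (3,3) (2,4) capped by B -> flip
Dir W: first cell '.' (not opp) -> no flip
Dir E: first cell 'B' (not opp) -> no flip
Dir SW: first cell '.' (not opp) -> no flip
Dir S: first cell '.' (not opp) -> no flip
Dir SE: first cell '.' (not opp) -> no flip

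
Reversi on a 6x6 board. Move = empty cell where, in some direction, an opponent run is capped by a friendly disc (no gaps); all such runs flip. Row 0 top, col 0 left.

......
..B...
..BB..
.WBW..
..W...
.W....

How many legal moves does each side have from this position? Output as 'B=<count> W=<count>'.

-- B to move --
(2,0): no bracket -> illegal
(2,1): no bracket -> illegal
(2,4): no bracket -> illegal
(3,0): flips 1 -> legal
(3,4): flips 1 -> legal
(4,0): flips 1 -> legal
(4,1): no bracket -> illegal
(4,3): flips 1 -> legal
(4,4): flips 1 -> legal
(5,0): no bracket -> illegal
(5,2): flips 1 -> legal
(5,3): no bracket -> illegal
B mobility = 6
-- W to move --
(0,1): no bracket -> illegal
(0,2): flips 3 -> legal
(0,3): no bracket -> illegal
(1,1): flips 1 -> legal
(1,3): flips 2 -> legal
(1,4): no bracket -> illegal
(2,1): no bracket -> illegal
(2,4): no bracket -> illegal
(3,4): no bracket -> illegal
(4,1): no bracket -> illegal
(4,3): no bracket -> illegal
W mobility = 3

Answer: B=6 W=3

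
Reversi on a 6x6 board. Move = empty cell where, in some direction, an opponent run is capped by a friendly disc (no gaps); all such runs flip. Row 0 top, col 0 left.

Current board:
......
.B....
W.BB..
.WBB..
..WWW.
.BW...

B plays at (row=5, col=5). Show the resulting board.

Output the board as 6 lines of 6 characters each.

Answer: ......
.B....
W.BB..
.WBB..
..WWB.
.BW..B

Derivation:
Place B at (5,5); scan 8 dirs for brackets.
Dir NW: opp run (4,4) capped by B -> flip
Dir N: first cell '.' (not opp) -> no flip
Dir NE: edge -> no flip
Dir W: first cell '.' (not opp) -> no flip
Dir E: edge -> no flip
Dir SW: edge -> no flip
Dir S: edge -> no flip
Dir SE: edge -> no flip
All flips: (4,4)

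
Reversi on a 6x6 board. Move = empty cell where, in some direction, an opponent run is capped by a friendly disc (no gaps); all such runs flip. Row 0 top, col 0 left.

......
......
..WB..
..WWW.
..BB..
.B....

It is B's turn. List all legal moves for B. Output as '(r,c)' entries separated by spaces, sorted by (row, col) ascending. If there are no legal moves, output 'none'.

(1,1): no bracket -> illegal
(1,2): flips 2 -> legal
(1,3): no bracket -> illegal
(2,1): flips 2 -> legal
(2,4): flips 1 -> legal
(2,5): flips 1 -> legal
(3,1): no bracket -> illegal
(3,5): no bracket -> illegal
(4,1): flips 1 -> legal
(4,4): no bracket -> illegal
(4,5): flips 1 -> legal

Answer: (1,2) (2,1) (2,4) (2,5) (4,1) (4,5)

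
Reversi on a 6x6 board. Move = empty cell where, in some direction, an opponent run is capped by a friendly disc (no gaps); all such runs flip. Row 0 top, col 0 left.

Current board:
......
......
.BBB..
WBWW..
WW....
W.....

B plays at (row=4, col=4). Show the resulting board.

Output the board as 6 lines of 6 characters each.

Answer: ......
......
.BBB..
WBWB..
WW..B.
W.....

Derivation:
Place B at (4,4); scan 8 dirs for brackets.
Dir NW: opp run (3,3) capped by B -> flip
Dir N: first cell '.' (not opp) -> no flip
Dir NE: first cell '.' (not opp) -> no flip
Dir W: first cell '.' (not opp) -> no flip
Dir E: first cell '.' (not opp) -> no flip
Dir SW: first cell '.' (not opp) -> no flip
Dir S: first cell '.' (not opp) -> no flip
Dir SE: first cell '.' (not opp) -> no flip
All flips: (3,3)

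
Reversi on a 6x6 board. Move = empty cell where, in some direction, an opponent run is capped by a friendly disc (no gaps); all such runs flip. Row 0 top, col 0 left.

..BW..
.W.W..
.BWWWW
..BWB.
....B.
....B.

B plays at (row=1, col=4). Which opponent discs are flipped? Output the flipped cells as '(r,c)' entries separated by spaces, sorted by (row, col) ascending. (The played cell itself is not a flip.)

Dir NW: opp run (0,3), next=edge -> no flip
Dir N: first cell '.' (not opp) -> no flip
Dir NE: first cell '.' (not opp) -> no flip
Dir W: opp run (1,3), next='.' -> no flip
Dir E: first cell '.' (not opp) -> no flip
Dir SW: opp run (2,3) capped by B -> flip
Dir S: opp run (2,4) capped by B -> flip
Dir SE: opp run (2,5), next=edge -> no flip

Answer: (2,3) (2,4)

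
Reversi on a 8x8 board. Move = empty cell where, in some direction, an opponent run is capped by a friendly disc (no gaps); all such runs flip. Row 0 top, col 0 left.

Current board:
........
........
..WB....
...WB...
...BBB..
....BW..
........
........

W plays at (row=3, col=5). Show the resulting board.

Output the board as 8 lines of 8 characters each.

Place W at (3,5); scan 8 dirs for brackets.
Dir NW: first cell '.' (not opp) -> no flip
Dir N: first cell '.' (not opp) -> no flip
Dir NE: first cell '.' (not opp) -> no flip
Dir W: opp run (3,4) capped by W -> flip
Dir E: first cell '.' (not opp) -> no flip
Dir SW: opp run (4,4), next='.' -> no flip
Dir S: opp run (4,5) capped by W -> flip
Dir SE: first cell '.' (not opp) -> no flip
All flips: (3,4) (4,5)

Answer: ........
........
..WB....
...WWW..
...BBW..
....BW..
........
........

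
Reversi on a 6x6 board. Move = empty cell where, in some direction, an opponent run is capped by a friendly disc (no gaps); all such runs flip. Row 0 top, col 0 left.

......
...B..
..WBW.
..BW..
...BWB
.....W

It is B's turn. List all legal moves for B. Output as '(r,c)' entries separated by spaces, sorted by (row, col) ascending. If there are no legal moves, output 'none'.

Answer: (1,2) (2,1) (2,5) (3,1) (3,4) (3,5)

Derivation:
(1,1): no bracket -> illegal
(1,2): flips 1 -> legal
(1,4): no bracket -> illegal
(1,5): no bracket -> illegal
(2,1): flips 1 -> legal
(2,5): flips 1 -> legal
(3,1): flips 1 -> legal
(3,4): flips 1 -> legal
(3,5): flips 1 -> legal
(4,2): no bracket -> illegal
(5,3): no bracket -> illegal
(5,4): no bracket -> illegal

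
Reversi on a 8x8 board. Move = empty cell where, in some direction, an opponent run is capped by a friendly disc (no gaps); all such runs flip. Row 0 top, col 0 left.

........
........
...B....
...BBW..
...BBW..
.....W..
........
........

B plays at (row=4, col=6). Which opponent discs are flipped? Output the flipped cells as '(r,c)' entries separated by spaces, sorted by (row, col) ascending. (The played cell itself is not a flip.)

Dir NW: opp run (3,5), next='.' -> no flip
Dir N: first cell '.' (not opp) -> no flip
Dir NE: first cell '.' (not opp) -> no flip
Dir W: opp run (4,5) capped by B -> flip
Dir E: first cell '.' (not opp) -> no flip
Dir SW: opp run (5,5), next='.' -> no flip
Dir S: first cell '.' (not opp) -> no flip
Dir SE: first cell '.' (not opp) -> no flip

Answer: (4,5)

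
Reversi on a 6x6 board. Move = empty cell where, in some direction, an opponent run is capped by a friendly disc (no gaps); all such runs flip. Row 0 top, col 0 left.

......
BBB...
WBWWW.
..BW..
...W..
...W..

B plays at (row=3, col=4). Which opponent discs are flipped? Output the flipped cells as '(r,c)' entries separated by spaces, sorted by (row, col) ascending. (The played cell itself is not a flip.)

Answer: (2,3) (3,3)

Derivation:
Dir NW: opp run (2,3) capped by B -> flip
Dir N: opp run (2,4), next='.' -> no flip
Dir NE: first cell '.' (not opp) -> no flip
Dir W: opp run (3,3) capped by B -> flip
Dir E: first cell '.' (not opp) -> no flip
Dir SW: opp run (4,3), next='.' -> no flip
Dir S: first cell '.' (not opp) -> no flip
Dir SE: first cell '.' (not opp) -> no flip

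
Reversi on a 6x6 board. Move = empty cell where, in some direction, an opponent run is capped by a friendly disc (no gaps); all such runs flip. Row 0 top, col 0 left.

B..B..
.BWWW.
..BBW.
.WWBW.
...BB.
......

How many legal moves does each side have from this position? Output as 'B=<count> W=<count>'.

-- B to move --
(0,1): flips 1 -> legal
(0,2): flips 1 -> legal
(0,4): flips 4 -> legal
(0,5): flips 1 -> legal
(1,5): flips 4 -> legal
(2,0): no bracket -> illegal
(2,1): flips 2 -> legal
(2,5): flips 3 -> legal
(3,0): flips 2 -> legal
(3,5): flips 1 -> legal
(4,0): flips 1 -> legal
(4,1): flips 1 -> legal
(4,2): flips 1 -> legal
(4,5): flips 1 -> legal
B mobility = 13
-- W to move --
(0,1): no bracket -> illegal
(0,2): no bracket -> illegal
(0,4): no bracket -> illegal
(1,0): flips 1 -> legal
(2,0): no bracket -> illegal
(2,1): flips 2 -> legal
(3,5): no bracket -> illegal
(4,2): flips 1 -> legal
(4,5): no bracket -> illegal
(5,2): flips 1 -> legal
(5,3): flips 3 -> legal
(5,4): flips 2 -> legal
(5,5): no bracket -> illegal
W mobility = 6

Answer: B=13 W=6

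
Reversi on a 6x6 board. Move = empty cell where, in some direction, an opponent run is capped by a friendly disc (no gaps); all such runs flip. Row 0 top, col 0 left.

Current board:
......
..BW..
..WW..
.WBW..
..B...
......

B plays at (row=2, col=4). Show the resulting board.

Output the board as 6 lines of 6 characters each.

Place B at (2,4); scan 8 dirs for brackets.
Dir NW: opp run (1,3), next='.' -> no flip
Dir N: first cell '.' (not opp) -> no flip
Dir NE: first cell '.' (not opp) -> no flip
Dir W: opp run (2,3) (2,2), next='.' -> no flip
Dir E: first cell '.' (not opp) -> no flip
Dir SW: opp run (3,3) capped by B -> flip
Dir S: first cell '.' (not opp) -> no flip
Dir SE: first cell '.' (not opp) -> no flip
All flips: (3,3)

Answer: ......
..BW..
..WWB.
.WBB..
..B...
......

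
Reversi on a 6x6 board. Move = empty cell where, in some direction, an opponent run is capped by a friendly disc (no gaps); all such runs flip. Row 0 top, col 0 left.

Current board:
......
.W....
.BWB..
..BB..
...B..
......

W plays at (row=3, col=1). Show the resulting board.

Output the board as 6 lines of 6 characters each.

Answer: ......
.W....
.WWB..
.WBB..
...B..
......

Derivation:
Place W at (3,1); scan 8 dirs for brackets.
Dir NW: first cell '.' (not opp) -> no flip
Dir N: opp run (2,1) capped by W -> flip
Dir NE: first cell 'W' (not opp) -> no flip
Dir W: first cell '.' (not opp) -> no flip
Dir E: opp run (3,2) (3,3), next='.' -> no flip
Dir SW: first cell '.' (not opp) -> no flip
Dir S: first cell '.' (not opp) -> no flip
Dir SE: first cell '.' (not opp) -> no flip
All flips: (2,1)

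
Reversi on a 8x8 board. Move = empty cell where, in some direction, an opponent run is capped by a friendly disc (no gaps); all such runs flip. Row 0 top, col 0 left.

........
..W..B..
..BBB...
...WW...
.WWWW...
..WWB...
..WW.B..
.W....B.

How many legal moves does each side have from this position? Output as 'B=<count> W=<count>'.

-- B to move --
(0,1): flips 1 -> legal
(0,2): flips 1 -> legal
(0,3): no bracket -> illegal
(1,1): no bracket -> illegal
(1,3): no bracket -> illegal
(2,1): no bracket -> illegal
(2,5): no bracket -> illegal
(3,0): no bracket -> illegal
(3,1): no bracket -> illegal
(3,2): flips 1 -> legal
(3,5): no bracket -> illegal
(4,0): no bracket -> illegal
(4,5): flips 1 -> legal
(5,0): no bracket -> illegal
(5,1): flips 4 -> legal
(5,5): flips 2 -> legal
(6,0): no bracket -> illegal
(6,1): no bracket -> illegal
(6,4): no bracket -> illegal
(7,0): no bracket -> illegal
(7,2): flips 1 -> legal
(7,3): flips 4 -> legal
(7,4): no bracket -> illegal
B mobility = 8
-- W to move --
(0,4): no bracket -> illegal
(0,5): no bracket -> illegal
(0,6): flips 2 -> legal
(1,1): flips 1 -> legal
(1,3): flips 1 -> legal
(1,4): flips 1 -> legal
(1,6): no bracket -> illegal
(2,1): no bracket -> illegal
(2,5): no bracket -> illegal
(2,6): no bracket -> illegal
(3,1): no bracket -> illegal
(3,2): flips 1 -> legal
(3,5): no bracket -> illegal
(4,5): flips 1 -> legal
(5,5): flips 1 -> legal
(5,6): no bracket -> illegal
(6,4): flips 1 -> legal
(6,6): no bracket -> illegal
(6,7): no bracket -> illegal
(7,4): no bracket -> illegal
(7,5): no bracket -> illegal
(7,7): no bracket -> illegal
W mobility = 8

Answer: B=8 W=8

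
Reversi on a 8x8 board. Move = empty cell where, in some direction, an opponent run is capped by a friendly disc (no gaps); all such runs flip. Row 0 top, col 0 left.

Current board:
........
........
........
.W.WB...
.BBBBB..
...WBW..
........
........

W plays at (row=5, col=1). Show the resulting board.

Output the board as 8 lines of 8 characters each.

Place W at (5,1); scan 8 dirs for brackets.
Dir NW: first cell '.' (not opp) -> no flip
Dir N: opp run (4,1) capped by W -> flip
Dir NE: opp run (4,2) capped by W -> flip
Dir W: first cell '.' (not opp) -> no flip
Dir E: first cell '.' (not opp) -> no flip
Dir SW: first cell '.' (not opp) -> no flip
Dir S: first cell '.' (not opp) -> no flip
Dir SE: first cell '.' (not opp) -> no flip
All flips: (4,1) (4,2)

Answer: ........
........
........
.W.WB...
.WWBBB..
.W.WBW..
........
........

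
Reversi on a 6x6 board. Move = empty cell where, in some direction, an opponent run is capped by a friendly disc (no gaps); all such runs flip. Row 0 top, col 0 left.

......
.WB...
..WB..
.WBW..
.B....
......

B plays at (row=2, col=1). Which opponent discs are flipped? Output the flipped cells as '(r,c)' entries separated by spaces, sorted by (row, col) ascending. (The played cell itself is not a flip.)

Answer: (2,2) (3,1)

Derivation:
Dir NW: first cell '.' (not opp) -> no flip
Dir N: opp run (1,1), next='.' -> no flip
Dir NE: first cell 'B' (not opp) -> no flip
Dir W: first cell '.' (not opp) -> no flip
Dir E: opp run (2,2) capped by B -> flip
Dir SW: first cell '.' (not opp) -> no flip
Dir S: opp run (3,1) capped by B -> flip
Dir SE: first cell 'B' (not opp) -> no flip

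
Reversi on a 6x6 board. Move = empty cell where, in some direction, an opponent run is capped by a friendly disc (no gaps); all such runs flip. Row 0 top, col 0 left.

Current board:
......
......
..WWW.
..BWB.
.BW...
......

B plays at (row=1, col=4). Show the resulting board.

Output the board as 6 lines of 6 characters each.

Place B at (1,4); scan 8 dirs for brackets.
Dir NW: first cell '.' (not opp) -> no flip
Dir N: first cell '.' (not opp) -> no flip
Dir NE: first cell '.' (not opp) -> no flip
Dir W: first cell '.' (not opp) -> no flip
Dir E: first cell '.' (not opp) -> no flip
Dir SW: opp run (2,3) capped by B -> flip
Dir S: opp run (2,4) capped by B -> flip
Dir SE: first cell '.' (not opp) -> no flip
All flips: (2,3) (2,4)

Answer: ......
....B.
..WBB.
..BWB.
.BW...
......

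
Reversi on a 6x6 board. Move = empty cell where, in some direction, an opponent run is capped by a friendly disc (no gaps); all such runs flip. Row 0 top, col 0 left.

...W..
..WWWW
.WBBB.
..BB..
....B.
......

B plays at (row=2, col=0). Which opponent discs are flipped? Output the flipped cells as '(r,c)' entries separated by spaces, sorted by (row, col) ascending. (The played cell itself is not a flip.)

Answer: (2,1)

Derivation:
Dir NW: edge -> no flip
Dir N: first cell '.' (not opp) -> no flip
Dir NE: first cell '.' (not opp) -> no flip
Dir W: edge -> no flip
Dir E: opp run (2,1) capped by B -> flip
Dir SW: edge -> no flip
Dir S: first cell '.' (not opp) -> no flip
Dir SE: first cell '.' (not opp) -> no flip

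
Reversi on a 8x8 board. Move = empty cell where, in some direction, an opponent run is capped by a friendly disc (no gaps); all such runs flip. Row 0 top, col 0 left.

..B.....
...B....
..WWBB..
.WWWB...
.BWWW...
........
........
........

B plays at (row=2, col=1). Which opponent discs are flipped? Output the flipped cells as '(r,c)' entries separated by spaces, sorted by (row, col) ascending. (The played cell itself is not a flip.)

Dir NW: first cell '.' (not opp) -> no flip
Dir N: first cell '.' (not opp) -> no flip
Dir NE: first cell '.' (not opp) -> no flip
Dir W: first cell '.' (not opp) -> no flip
Dir E: opp run (2,2) (2,3) capped by B -> flip
Dir SW: first cell '.' (not opp) -> no flip
Dir S: opp run (3,1) capped by B -> flip
Dir SE: opp run (3,2) (4,3), next='.' -> no flip

Answer: (2,2) (2,3) (3,1)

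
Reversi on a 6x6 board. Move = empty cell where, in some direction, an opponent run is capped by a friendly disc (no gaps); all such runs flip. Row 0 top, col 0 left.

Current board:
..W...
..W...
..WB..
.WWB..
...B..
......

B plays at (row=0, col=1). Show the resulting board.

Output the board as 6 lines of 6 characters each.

Place B at (0,1); scan 8 dirs for brackets.
Dir NW: edge -> no flip
Dir N: edge -> no flip
Dir NE: edge -> no flip
Dir W: first cell '.' (not opp) -> no flip
Dir E: opp run (0,2), next='.' -> no flip
Dir SW: first cell '.' (not opp) -> no flip
Dir S: first cell '.' (not opp) -> no flip
Dir SE: opp run (1,2) capped by B -> flip
All flips: (1,2)

Answer: .BW...
..B...
..WB..
.WWB..
...B..
......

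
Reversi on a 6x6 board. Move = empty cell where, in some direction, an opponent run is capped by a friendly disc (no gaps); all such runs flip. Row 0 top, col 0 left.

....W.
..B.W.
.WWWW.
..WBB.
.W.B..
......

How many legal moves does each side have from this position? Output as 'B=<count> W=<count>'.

-- B to move --
(0,3): no bracket -> illegal
(0,5): no bracket -> illegal
(1,0): flips 2 -> legal
(1,1): flips 1 -> legal
(1,3): flips 1 -> legal
(1,5): flips 1 -> legal
(2,0): no bracket -> illegal
(2,5): no bracket -> illegal
(3,0): flips 1 -> legal
(3,1): flips 1 -> legal
(3,5): no bracket -> illegal
(4,0): no bracket -> illegal
(4,2): flips 2 -> legal
(5,0): no bracket -> illegal
(5,1): no bracket -> illegal
(5,2): no bracket -> illegal
B mobility = 7
-- W to move --
(0,1): flips 1 -> legal
(0,2): flips 1 -> legal
(0,3): flips 1 -> legal
(1,1): no bracket -> illegal
(1,3): no bracket -> illegal
(2,5): no bracket -> illegal
(3,5): flips 2 -> legal
(4,2): flips 1 -> legal
(4,4): flips 2 -> legal
(4,5): flips 1 -> legal
(5,2): no bracket -> illegal
(5,3): flips 2 -> legal
(5,4): flips 1 -> legal
W mobility = 9

Answer: B=7 W=9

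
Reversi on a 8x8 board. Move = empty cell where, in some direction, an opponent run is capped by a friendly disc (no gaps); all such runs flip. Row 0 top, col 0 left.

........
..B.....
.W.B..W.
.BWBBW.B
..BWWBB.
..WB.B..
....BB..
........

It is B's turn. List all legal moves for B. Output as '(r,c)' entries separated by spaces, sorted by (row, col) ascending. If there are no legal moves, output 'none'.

(1,0): no bracket -> illegal
(1,1): flips 1 -> legal
(1,5): flips 1 -> legal
(1,6): no bracket -> illegal
(1,7): flips 3 -> legal
(2,0): no bracket -> illegal
(2,2): flips 1 -> legal
(2,4): flips 1 -> legal
(2,5): flips 1 -> legal
(2,7): no bracket -> illegal
(3,0): flips 1 -> legal
(3,6): flips 1 -> legal
(4,1): flips 1 -> legal
(5,1): flips 1 -> legal
(5,4): flips 1 -> legal
(6,1): flips 2 -> legal
(6,2): flips 1 -> legal
(6,3): no bracket -> illegal

Answer: (1,1) (1,5) (1,7) (2,2) (2,4) (2,5) (3,0) (3,6) (4,1) (5,1) (5,4) (6,1) (6,2)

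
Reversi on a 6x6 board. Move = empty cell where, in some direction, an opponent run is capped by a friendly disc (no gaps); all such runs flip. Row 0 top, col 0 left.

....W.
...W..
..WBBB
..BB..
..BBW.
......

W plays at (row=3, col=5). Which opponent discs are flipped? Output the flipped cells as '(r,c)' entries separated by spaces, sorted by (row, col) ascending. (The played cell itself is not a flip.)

Answer: (2,4)

Derivation:
Dir NW: opp run (2,4) capped by W -> flip
Dir N: opp run (2,5), next='.' -> no flip
Dir NE: edge -> no flip
Dir W: first cell '.' (not opp) -> no flip
Dir E: edge -> no flip
Dir SW: first cell 'W' (not opp) -> no flip
Dir S: first cell '.' (not opp) -> no flip
Dir SE: edge -> no flip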